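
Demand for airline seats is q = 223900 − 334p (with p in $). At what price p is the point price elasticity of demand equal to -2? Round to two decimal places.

Ed = −334p/(223900 − 334p). Set this equal to -2:
334p = 2·(223900 − 334p) ⇒ 334p(1 + 2) = 2·223900
p = 2·223900 / (334·3) = 446.9061…

446.91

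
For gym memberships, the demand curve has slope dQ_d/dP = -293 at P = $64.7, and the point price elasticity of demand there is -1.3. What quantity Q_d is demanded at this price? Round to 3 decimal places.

14582.385

Ed = (dQ_d/dP)·(P/Q_d) ⇒ Q_d = (dQ_d/dP)·P/Ed = (-293)·64.7/(-1.3) = 14582.38461…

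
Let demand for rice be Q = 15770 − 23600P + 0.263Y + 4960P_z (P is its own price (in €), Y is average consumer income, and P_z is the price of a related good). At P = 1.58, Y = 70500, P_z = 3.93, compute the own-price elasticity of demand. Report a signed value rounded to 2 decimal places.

-2.26

At the given values, Q = 15770 − 23600(1.58) + 0.263(70500) + 4960(3.93) = 16516.3.
∂Q/∂P = −23600.
E = (-23600) × (1.58/16516.3) = -2.2576…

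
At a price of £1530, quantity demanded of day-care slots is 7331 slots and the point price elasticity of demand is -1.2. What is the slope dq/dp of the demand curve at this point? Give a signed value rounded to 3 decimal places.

Ed = (dq/dp)·(p/q) ⇒ dq/dp = Ed·q/p = (-1.2)·7331/1530 = -5.74980…

-5.750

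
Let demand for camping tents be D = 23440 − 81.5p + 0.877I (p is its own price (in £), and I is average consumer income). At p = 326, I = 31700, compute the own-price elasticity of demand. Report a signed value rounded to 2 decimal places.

At the given values, D = 23440 − 81.5(326) + 0.877(31700) = 24671.9.
∂D/∂p = −81.5.
E = (-81.5) × (326/24671.9) = -1.0768…

-1.08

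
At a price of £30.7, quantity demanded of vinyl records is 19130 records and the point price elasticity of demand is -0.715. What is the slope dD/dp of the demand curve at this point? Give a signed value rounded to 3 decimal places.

-445.536

Ed = (dD/dp)·(p/D) ⇒ dD/dp = Ed·D/p = (-0.715)·19130/30.7 = -445.53583…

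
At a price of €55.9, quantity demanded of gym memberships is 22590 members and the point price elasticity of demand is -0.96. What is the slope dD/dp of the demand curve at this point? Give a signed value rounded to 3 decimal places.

Ed = (dD/dp)·(p/D) ⇒ dD/dp = Ed·D/p = (-0.96)·22590/55.9 = -387.94991…

-387.950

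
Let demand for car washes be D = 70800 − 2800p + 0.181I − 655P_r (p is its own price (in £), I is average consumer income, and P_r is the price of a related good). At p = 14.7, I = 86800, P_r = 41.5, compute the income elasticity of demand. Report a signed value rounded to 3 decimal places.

At the given values, D = 70800 − 2800(14.7) + 0.181(86800) − 655(41.5) = 18168.3.
∂D/∂I = 0.181.
E = (0.181) × (86800/18168.3) = 0.86473…

0.865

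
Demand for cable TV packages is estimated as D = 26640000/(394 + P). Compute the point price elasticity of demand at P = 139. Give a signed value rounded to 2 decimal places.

dD/dP = −26640000/(394 + P)² = -93.7734. At P = 139, D = 49981.2.
Ed = (dD/dP)·(P/D) = (-93.7734) × (139/49981.2) = -0.2607…

-0.26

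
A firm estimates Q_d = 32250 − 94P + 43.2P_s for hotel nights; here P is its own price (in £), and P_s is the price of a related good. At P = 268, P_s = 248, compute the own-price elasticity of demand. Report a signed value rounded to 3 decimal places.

-1.418

At the given values, Q_d = 32250 − 94(268) + 43.2(248) = 17771.6.
∂Q_d/∂P = −94.
E = (-94) × (268/17771.6) = -1.41754…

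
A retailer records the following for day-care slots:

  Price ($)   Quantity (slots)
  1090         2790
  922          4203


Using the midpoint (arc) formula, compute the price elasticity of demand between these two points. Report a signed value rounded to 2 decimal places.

-2.42

%ΔQ = (4203 − 2790) / [(2790 + 4203)/2] = 1413/3496.5 = 0.404118…
%ΔP = (922 − 1090) / [(1090 + 922)/2] = -168/1006 = -0.166998…
Arc Ed = %ΔQ / %ΔP = (1413/3496.5) / (-168/1006) = -2.4198…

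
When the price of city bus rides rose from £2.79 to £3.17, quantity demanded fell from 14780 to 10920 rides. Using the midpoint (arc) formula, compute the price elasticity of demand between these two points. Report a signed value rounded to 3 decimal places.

-2.356

%ΔQ = (10920 − 14780) / [(14780 + 10920)/2] = -3860/12850 = -0.300389…
%ΔP = (3.17 − 2.79) / [(2.79 + 3.17)/2] = 0.38/2.98 = 0.127516…
Arc Ed = %ΔQ / %ΔP = (-3860/12850) / (0.38/2.98) = -2.35568…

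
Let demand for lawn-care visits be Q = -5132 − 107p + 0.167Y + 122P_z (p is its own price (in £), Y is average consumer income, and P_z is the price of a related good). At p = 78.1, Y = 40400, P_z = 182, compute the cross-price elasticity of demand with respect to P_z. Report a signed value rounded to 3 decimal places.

1.436

At the given values, Q = -5132 − 107(78.1) + 0.167(40400) + 122(182) = 15462.1.
∂Q/∂P_z = 122.
E = (122) × (182/15462.1) = 1.43602…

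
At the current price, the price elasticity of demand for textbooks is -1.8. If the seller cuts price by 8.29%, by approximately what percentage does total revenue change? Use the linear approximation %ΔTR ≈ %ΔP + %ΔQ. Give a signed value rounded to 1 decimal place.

%ΔQ ≈ Ed × %ΔP = (-1.8) × (-8.29%) = +14.9220%
%ΔTR ≈ %ΔP + %ΔQ = (-8.29%) + (+14.9220%) = +6.6320%

+6.6%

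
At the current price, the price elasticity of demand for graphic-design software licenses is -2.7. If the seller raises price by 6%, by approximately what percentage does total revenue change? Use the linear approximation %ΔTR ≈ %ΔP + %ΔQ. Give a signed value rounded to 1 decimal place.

%ΔQ ≈ Ed × %ΔP = (-2.7) × (+6%) = -16.2000%
%ΔTR ≈ %ΔP + %ΔQ = (+6%) + (-16.2000%) = -10.2000%

-10.2%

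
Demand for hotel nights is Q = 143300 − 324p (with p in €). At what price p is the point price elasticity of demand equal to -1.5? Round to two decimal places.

Ed = −324p/(143300 − 324p). Set this equal to -1.5:
324p = 1.5·(143300 − 324p) ⇒ 324p(1 + 1.5) = 1.5·143300
p = 1.5·143300 / (324·2.5) = 265.3703…

265.37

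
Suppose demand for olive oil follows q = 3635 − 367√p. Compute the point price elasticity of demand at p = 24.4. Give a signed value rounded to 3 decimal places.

dq/dp = −367/(2√p) = -37.1485. At p = 24.4, q = 1822.15.
Ed = (dq/dp)·(p/q) = (-37.1485) × (24.4/1822.15) = -0.49744…

-0.497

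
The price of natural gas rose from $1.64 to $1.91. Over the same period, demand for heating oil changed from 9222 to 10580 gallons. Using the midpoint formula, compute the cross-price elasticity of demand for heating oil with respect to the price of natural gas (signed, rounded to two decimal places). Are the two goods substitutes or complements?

%ΔQ_{heating oil} = (10580 − 9222)/avg = 1358/9901 = 0.137157…
%ΔP_{natural gas} = (1.91 − 1.64)/avg = 0.27/1.775 = 0.152112…
E_cross = (1358/9901) / (0.27/1.775) = 0.9016…
E_cross > 0 ⇒ the goods are substitutes.

0.90; substitutes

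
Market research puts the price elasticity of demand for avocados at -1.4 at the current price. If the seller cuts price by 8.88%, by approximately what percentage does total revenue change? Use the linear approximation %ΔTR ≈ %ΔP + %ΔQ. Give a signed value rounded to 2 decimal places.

%ΔQ ≈ Ed × %ΔP = (-1.4) × (-8.88%) = +12.4320%
%ΔTR ≈ %ΔP + %ΔQ = (-8.88%) + (+12.4320%) = +3.5520%

+3.55%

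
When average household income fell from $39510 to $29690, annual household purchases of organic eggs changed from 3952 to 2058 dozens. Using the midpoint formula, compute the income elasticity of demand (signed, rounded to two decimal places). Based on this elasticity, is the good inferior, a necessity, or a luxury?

2.22; luxury

%ΔQ = (2058 − 3952)/[( 3952 + 2058)/2] = -1894/3005 = -0.630282…
%ΔIncome = (29690 − 39510)/[( 39510 + 29690)/2] = -9820/34600 = -0.283815…
E_income = (-1894/3005) / (-9820/34600) = 2.2207…
E_income > 1 ⇒ normal good, luxury.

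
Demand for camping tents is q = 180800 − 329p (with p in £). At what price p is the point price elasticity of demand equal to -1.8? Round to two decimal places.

353.28

Ed = −329p/(180800 − 329p). Set this equal to -1.8:
329p = 1.8·(180800 − 329p) ⇒ 329p(1 + 1.8) = 1.8·180800
p = 1.8·180800 / (329·2.8) = 353.2783…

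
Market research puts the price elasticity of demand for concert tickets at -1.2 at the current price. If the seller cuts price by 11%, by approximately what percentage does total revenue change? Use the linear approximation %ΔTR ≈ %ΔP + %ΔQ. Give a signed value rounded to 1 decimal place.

%ΔQ ≈ Ed × %ΔP = (-1.2) × (-11%) = +13.2000%
%ΔTR ≈ %ΔP + %ΔQ = (-11%) + (+13.2000%) = +2.2000%

+2.2%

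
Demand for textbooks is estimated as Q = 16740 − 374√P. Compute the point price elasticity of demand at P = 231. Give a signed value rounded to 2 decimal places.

dQ/dP = −374/(2√P) = -12.3037. At P = 231, Q = 11055.7.
Ed = (dQ/dP)·(P/Q) = (-12.3037) × (231/11055.7) = -0.2570…

-0.26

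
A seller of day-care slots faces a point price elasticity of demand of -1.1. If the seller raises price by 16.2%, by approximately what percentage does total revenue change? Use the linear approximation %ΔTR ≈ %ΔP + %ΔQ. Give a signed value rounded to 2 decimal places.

-1.62%

%ΔQ ≈ Ed × %ΔP = (-1.1) × (+16.2%) = -17.8200%
%ΔTR ≈ %ΔP + %ΔQ = (+16.2%) + (-17.8200%) = -1.6200%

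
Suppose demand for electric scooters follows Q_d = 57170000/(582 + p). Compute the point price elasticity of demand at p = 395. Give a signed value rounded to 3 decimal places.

dQ_d/dp = −57170000/(582 + p)² = -59.8934. At p = 395, Q_d = 58515.9.
Ed = (dQ_d/dp)·(p/Q_d) = (-59.8934) × (395/58515.9) = -0.40429…

-0.404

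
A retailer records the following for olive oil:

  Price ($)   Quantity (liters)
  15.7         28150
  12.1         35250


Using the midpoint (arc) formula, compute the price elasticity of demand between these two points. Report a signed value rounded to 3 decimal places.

-0.865

%ΔQ = (35250 − 28150) / [(28150 + 35250)/2] = 7100/31700 = 0.223974…
%ΔP = (12.1 − 15.7) / [(15.7 + 12.1)/2] = -3.6/13.9 = -0.258992…
Arc Ed = %ΔQ / %ΔP = (7100/31700) / (-3.6/13.9) = -0.86479…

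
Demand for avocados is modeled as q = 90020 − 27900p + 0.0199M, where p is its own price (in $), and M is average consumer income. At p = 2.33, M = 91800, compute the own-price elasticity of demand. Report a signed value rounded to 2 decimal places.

-2.42

At the given values, q = 90020 − 27900(2.33) + 0.0199(91800) = 26839.82.
∂q/∂p = −27900.
E = (-27900) × (2.33/26839.82) = -2.4220…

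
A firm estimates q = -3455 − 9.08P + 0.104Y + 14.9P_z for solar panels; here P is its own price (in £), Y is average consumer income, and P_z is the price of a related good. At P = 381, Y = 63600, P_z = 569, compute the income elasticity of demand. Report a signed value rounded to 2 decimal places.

0.81

At the given values, q = -3455 − 9.08(381) + 0.104(63600) + 14.9(569) = 8178.02.
∂q/∂Y = 0.104.
E = (0.104) × (63600/8178.02) = 0.8088…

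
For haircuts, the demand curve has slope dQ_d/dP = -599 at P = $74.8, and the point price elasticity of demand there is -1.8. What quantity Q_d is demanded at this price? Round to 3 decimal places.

24891.778

Ed = (dQ_d/dP)·(P/Q_d) ⇒ Q_d = (dQ_d/dP)·P/Ed = (-599)·74.8/(-1.8) = 24891.77777…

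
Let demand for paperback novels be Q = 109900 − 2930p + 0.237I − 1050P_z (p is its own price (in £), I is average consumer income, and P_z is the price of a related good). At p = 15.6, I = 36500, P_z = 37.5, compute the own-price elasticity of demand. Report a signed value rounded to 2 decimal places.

-1.37

At the given values, Q = 109900 − 2930(15.6) + 0.237(36500) − 1050(37.5) = 33467.5.
∂Q/∂p = −2930.
E = (-2930) × (15.6/33467.5) = -1.3657…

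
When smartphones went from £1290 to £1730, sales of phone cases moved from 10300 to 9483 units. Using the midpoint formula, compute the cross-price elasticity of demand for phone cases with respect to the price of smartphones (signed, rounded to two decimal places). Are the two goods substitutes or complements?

-0.28; complements

%ΔQ_{phone cases} = (9483 − 10300)/avg = -817/9891.5 = -0.082596…
%ΔP_{smartphones} = (1730 − 1290)/avg = 440/1510 = 0.291390…
E_cross = (-817/9891.5) / (440/1510) = -0.2834…
E_cross < 0 ⇒ the goods are complements.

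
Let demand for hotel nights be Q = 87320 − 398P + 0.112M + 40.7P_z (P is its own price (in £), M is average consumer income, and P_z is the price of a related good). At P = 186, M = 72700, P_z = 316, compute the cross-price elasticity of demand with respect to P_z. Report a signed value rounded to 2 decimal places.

At the given values, Q = 87320 − 398(186) + 0.112(72700) + 40.7(316) = 34295.6.
∂Q/∂P_z = 40.7.
E = (40.7) × (316/34295.6) = 0.3750…

0.38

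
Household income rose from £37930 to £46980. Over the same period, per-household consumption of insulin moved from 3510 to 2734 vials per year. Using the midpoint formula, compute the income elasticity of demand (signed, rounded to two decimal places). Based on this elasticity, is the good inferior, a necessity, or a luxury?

%ΔQ = (2734 − 3510)/[( 3510 + 2734)/2] = -776/3122 = -0.248558…
%ΔIncome = (46980 − 37930)/[( 37930 + 46980)/2] = 9050/42455 = 0.213166…
E_income = (-776/3122) / (9050/42455) = -1.1660…
E_income < 0 ⇒ inferior good.

-1.17; inferior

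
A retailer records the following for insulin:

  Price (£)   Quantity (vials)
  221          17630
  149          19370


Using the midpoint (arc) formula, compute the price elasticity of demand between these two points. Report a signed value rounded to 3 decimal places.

-0.242

%ΔQ = (19370 − 17630) / [(17630 + 19370)/2] = 1740/18500 = 0.094054…
%ΔP = (149 − 221) / [(221 + 149)/2] = -72/185 = -0.389189…
Arc Ed = %ΔQ / %ΔP = (1740/18500) / (-72/185) = -0.24166…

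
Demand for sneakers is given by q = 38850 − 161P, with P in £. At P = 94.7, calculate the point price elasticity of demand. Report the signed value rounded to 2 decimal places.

dq/dP = −161. At P = 94.7, q = 38850 − 161(94.7) = 23603.3.
Ed = (dq/dP)·(P/q) = −161 × (94.7/23603.3) = -0.6459…

-0.65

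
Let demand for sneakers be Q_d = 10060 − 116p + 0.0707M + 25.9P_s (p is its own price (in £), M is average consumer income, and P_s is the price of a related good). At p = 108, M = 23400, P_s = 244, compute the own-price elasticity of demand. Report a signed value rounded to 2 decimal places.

At the given values, Q_d = 10060 − 116(108) + 0.0707(23400) + 25.9(244) = 5505.98.
∂Q_d/∂p = −116.
E = (-116) × (108/5505.98) = -2.2753…

-2.28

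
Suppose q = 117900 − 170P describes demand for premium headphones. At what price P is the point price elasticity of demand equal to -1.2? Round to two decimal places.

378.29

Ed = −170P/(117900 − 170P). Set this equal to -1.2:
170P = 1.2·(117900 − 170P) ⇒ 170P(1 + 1.2) = 1.2·117900
P = 1.2·117900 / (170·2.2) = 378.2887…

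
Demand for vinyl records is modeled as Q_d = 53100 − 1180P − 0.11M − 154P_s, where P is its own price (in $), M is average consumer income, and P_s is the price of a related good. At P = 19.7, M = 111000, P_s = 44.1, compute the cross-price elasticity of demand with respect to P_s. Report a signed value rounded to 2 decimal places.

-0.63

At the given values, Q_d = 53100 − 1180(19.7) − 0.11(111000) − 154(44.1) = 10852.6.
∂Q_d/∂P_s = -154.
E = (-154) × (44.1/10852.6) = -0.6257…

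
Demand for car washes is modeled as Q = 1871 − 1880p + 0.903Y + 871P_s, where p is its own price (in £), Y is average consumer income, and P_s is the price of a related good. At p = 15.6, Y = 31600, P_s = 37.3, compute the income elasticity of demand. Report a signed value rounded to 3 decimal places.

At the given values, Q = 1871 − 1880(15.6) + 0.903(31600) + 871(37.3) = 33566.1.
∂Q/∂Y = 0.903.
E = (0.903) × (31600/33566.1) = 0.85010…

0.850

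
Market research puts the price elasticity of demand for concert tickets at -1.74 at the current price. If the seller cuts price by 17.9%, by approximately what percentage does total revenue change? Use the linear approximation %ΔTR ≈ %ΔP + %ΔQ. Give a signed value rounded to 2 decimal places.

+13.25%

%ΔQ ≈ Ed × %ΔP = (-1.74) × (-17.9%) = +31.1460%
%ΔTR ≈ %ΔP + %ΔQ = (-17.9%) + (+31.1460%) = +13.2460%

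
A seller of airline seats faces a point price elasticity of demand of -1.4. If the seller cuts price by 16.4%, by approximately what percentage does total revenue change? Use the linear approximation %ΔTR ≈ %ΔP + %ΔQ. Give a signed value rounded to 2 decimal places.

%ΔQ ≈ Ed × %ΔP = (-1.4) × (-16.4%) = +22.9600%
%ΔTR ≈ %ΔP + %ΔQ = (-16.4%) + (+22.9600%) = +6.5600%

+6.56%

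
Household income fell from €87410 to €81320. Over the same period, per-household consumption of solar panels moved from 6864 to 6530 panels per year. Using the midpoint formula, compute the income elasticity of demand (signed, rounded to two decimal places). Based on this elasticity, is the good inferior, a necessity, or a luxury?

0.69; necessity

%ΔQ = (6530 − 6864)/[( 6864 + 6530)/2] = -334/6697 = -0.049873…
%ΔIncome = (81320 − 87410)/[( 87410 + 81320)/2] = -6090/84365 = -0.072186…
E_income = (-334/6697) / (-6090/84365) = 0.6908…
0 < E_income < 1 ⇒ normal good, necessity.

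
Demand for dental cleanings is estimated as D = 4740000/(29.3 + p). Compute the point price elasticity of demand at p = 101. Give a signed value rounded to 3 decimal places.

dD/dp = −4740000/(29.3 + p)² = -279.183. At p = 101, D = 36377.6.
Ed = (dD/dp)·(p/D) = (-279.183) × (101/36377.6) = -0.77513…

-0.775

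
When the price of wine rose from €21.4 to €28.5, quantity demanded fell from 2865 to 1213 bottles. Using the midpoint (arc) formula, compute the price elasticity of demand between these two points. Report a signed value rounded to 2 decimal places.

-2.85

%ΔQ = (1213 − 2865) / [(2865 + 1213)/2] = -1652/2039 = -0.810201…
%ΔP = (28.5 − 21.4) / [(21.4 + 28.5)/2] = 7.1/24.95 = 0.284569…
Arc Ed = %ΔQ / %ΔP = (-1652/2039) / (7.1/24.95) = -2.8471…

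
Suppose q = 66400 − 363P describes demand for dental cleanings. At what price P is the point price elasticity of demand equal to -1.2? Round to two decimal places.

99.77

Ed = −363P/(66400 − 363P). Set this equal to -1.2:
363P = 1.2·(66400 − 363P) ⇒ 363P(1 + 1.2) = 1.2·66400
P = 1.2·66400 / (363·2.2) = 99.7746…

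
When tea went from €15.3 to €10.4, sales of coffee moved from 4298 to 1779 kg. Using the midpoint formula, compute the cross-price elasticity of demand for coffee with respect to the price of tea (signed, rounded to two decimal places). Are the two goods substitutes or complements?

%ΔQ_{coffee} = (1779 − 4298)/avg = -2519/3038.5 = -0.829027…
%ΔP_{tea} = (10.4 − 15.3)/avg = -4.9/12.85 = -0.381322…
E_cross = (-2519/3038.5) / (-4.9/12.85) = 2.1740…
E_cross > 0 ⇒ the goods are substitutes.

2.17; substitutes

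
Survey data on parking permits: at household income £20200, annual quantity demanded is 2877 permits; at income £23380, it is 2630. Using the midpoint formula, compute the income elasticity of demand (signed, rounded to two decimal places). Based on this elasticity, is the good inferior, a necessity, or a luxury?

-0.61; inferior

%ΔQ = (2630 − 2877)/[( 2877 + 2630)/2] = -247/2753.5 = -0.089704…
%ΔIncome = (23380 − 20200)/[( 20200 + 23380)/2] = 3180/21790 = 0.145938…
E_income = (-247/2753.5) / (3180/21790) = -0.6146…
E_income < 0 ⇒ inferior good.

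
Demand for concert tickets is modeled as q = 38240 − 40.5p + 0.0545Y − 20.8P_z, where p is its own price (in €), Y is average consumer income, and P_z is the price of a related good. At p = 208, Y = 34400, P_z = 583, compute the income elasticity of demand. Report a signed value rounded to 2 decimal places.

0.10

At the given values, q = 38240 − 40.5(208) + 0.0545(34400) − 20.8(583) = 19564.4.
∂q/∂Y = 0.0545.
E = (0.0545) × (34400/19564.4) = 0.0958…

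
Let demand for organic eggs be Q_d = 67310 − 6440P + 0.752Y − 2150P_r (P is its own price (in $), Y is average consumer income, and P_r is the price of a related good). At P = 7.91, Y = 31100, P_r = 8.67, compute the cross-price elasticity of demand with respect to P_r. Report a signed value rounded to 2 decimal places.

-0.88

At the given values, Q_d = 67310 − 6440(7.91) + 0.752(31100) − 2150(8.67) = 21116.3.
∂Q_d/∂P_r = -2150.
E = (-2150) × (8.67/21116.3) = -0.8827…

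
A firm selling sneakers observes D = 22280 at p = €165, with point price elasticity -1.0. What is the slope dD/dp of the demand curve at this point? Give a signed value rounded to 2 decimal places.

-135.03

Ed = (dD/dp)·(p/D) ⇒ dD/dp = Ed·D/p = (-1.0)·22280/165 = -135.0303…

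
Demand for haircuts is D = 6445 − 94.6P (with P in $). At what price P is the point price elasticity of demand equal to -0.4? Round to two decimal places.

Ed = −94.6P/(6445 − 94.6P). Set this equal to -0.4:
94.6P = 0.4·(6445 − 94.6P) ⇒ 94.6P(1 + 0.4) = 0.4·6445
P = 0.4·6445 / (94.6·1.4) = 19.4654…

19.47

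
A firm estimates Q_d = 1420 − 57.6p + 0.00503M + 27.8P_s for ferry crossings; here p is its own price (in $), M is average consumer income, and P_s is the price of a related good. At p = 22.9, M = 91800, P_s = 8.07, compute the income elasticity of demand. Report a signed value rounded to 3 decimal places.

0.587

At the given values, Q_d = 1420 − 57.6(22.9) + 0.00503(91800) + 27.8(8.07) = 787.06.
∂Q_d/∂M = 0.00503.
E = (0.00503) × (91800/787.06) = 0.58668…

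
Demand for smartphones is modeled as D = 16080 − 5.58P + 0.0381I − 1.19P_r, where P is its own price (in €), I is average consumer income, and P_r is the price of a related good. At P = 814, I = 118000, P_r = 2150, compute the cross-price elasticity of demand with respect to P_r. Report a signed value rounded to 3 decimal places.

At the given values, D = 16080 − 5.58(814) + 0.0381(118000) − 1.19(2150) = 13475.18.
∂D/∂P_r = -1.19.
E = (-1.19) × (2150/13475.18) = -0.18986…

-0.190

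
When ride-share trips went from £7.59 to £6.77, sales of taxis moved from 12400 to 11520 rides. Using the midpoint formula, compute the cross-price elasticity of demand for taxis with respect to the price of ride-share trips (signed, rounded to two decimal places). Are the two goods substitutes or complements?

%ΔQ_{taxis} = (11520 − 12400)/avg = -880/11960 = -0.073578…
%ΔP_{ride-share trips} = (6.77 − 7.59)/avg = -0.82/7.18 = -0.114206…
E_cross = (-880/11960) / (-0.82/7.18) = 0.6442…
E_cross > 0 ⇒ the goods are substitutes.

0.64; substitutes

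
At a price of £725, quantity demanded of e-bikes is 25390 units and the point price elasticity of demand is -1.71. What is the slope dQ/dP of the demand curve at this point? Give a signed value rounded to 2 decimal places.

Ed = (dQ/dP)·(P/Q) ⇒ dQ/dP = Ed·Q/P = (-1.71)·25390/725 = -59.8853…

-59.89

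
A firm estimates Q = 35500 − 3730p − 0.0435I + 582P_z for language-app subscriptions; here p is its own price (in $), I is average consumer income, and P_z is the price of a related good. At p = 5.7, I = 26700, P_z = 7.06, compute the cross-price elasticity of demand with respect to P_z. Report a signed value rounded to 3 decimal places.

0.239

At the given values, Q = 35500 − 3730(5.7) − 0.0435(26700) + 582(7.06) = 17186.47.
∂Q/∂P_z = 582.
E = (582) × (7.06/17186.47) = 0.23907…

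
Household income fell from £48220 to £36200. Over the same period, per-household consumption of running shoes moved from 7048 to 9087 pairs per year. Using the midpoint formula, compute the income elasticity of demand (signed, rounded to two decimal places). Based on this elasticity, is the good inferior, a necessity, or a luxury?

%ΔQ = (9087 − 7048)/[( 7048 + 9087)/2] = 2039/8067.5 = 0.252742…
%ΔIncome = (36200 − 48220)/[( 48220 + 36200)/2] = -12020/42210 = -0.284766…
E_income = (2039/8067.5) / (-12020/42210) = -0.8875…
E_income < 0 ⇒ inferior good.

-0.89; inferior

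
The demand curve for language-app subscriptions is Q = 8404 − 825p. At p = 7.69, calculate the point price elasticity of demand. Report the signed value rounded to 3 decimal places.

dQ/dp = −825. At p = 7.69, Q = 8404 − 825(7.69) = 2059.75.
Ed = (dQ/dp)·(p/Q) = −825 × (7.69/2059.75) = -3.08010…

-3.080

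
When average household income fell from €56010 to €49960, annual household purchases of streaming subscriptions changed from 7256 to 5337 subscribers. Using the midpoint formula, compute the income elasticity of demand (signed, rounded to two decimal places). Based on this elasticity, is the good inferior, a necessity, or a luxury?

2.67; luxury

%ΔQ = (5337 − 7256)/[( 7256 + 5337)/2] = -1919/6296.5 = -0.304772…
%ΔIncome = (49960 − 56010)/[( 56010 + 49960)/2] = -6050/52985 = -0.114183…
E_income = (-1919/6296.5) / (-6050/52985) = 2.6691…
E_income > 1 ⇒ normal good, luxury.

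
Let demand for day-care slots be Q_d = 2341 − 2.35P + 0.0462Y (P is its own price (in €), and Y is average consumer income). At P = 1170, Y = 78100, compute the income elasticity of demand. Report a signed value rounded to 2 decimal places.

At the given values, Q_d = 2341 − 2.35(1170) + 0.0462(78100) = 3199.72.
∂Q_d/∂Y = 0.0462.
E = (0.0462) × (78100/3199.72) = 1.1276…

1.13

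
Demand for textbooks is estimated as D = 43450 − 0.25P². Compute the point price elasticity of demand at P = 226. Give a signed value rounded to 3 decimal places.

dD/dP = −2·0.25·P = -113. At P = 226, D = 30681.
Ed = (dD/dP)·(P/D) = (-113) × (226/30681) = -0.83237…

-0.832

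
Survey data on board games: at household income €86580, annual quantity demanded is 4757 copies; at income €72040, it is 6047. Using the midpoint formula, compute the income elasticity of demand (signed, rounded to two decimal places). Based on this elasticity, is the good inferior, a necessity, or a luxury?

-1.30; inferior

%ΔQ = (6047 − 4757)/[( 4757 + 6047)/2] = 1290/5402 = 0.238800…
%ΔIncome = (72040 − 86580)/[( 86580 + 72040)/2] = -14540/79310 = -0.183331…
E_income = (1290/5402) / (-14540/79310) = -1.3025…
E_income < 0 ⇒ inferior good.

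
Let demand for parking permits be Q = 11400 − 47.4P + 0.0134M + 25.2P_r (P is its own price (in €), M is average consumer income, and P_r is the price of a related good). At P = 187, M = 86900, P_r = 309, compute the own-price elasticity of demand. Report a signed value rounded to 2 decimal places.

-0.77

At the given values, Q = 11400 − 47.4(187) + 0.0134(86900) + 25.2(309) = 11487.46.
∂Q/∂P = −47.4.
E = (-47.4) × (187/11487.46) = -0.7716…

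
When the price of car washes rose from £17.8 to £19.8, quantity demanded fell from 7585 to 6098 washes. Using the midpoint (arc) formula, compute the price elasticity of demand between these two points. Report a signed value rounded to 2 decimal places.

-2.04

%ΔQ = (6098 − 7585) / [(7585 + 6098)/2] = -1487/6841.5 = -0.217349…
%ΔP = (19.8 − 17.8) / [(17.8 + 19.8)/2] = 2/18.8 = 0.106382…
Arc Ed = %ΔQ / %ΔP = (-1487/6841.5) / (2/18.8) = -2.0430…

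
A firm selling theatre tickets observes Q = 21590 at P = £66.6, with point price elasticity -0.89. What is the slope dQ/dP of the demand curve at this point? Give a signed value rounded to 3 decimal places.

-288.515

Ed = (dQ/dP)·(P/Q) ⇒ dQ/dP = Ed·Q/P = (-0.89)·21590/66.6 = -288.51501…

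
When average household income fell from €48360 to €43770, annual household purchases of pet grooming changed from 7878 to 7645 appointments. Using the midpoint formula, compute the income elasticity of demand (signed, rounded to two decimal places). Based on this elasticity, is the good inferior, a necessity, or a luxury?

0.30; necessity

%ΔQ = (7645 − 7878)/[( 7878 + 7645)/2] = -233/7761.5 = -0.030019…
%ΔIncome = (43770 − 48360)/[( 48360 + 43770)/2] = -4590/46065 = -0.099641…
E_income = (-233/7761.5) / (-4590/46065) = 0.3012…
0 < E_income < 1 ⇒ normal good, necessity.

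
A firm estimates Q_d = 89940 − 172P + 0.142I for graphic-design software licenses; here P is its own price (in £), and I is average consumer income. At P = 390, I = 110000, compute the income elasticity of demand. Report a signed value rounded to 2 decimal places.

At the given values, Q_d = 89940 − 172(390) + 0.142(110000) = 38480.
∂Q_d/∂I = 0.142.
E = (0.142) × (110000/38480) = 0.4059…

0.41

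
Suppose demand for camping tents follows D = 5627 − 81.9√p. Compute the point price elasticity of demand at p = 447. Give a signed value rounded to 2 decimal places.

-0.22

dD/dp = −81.9/(2√p) = -1.93687. At p = 447, D = 3895.44.
Ed = (dD/dp)·(p/D) = (-1.93687) × (447/3895.44) = -0.2222…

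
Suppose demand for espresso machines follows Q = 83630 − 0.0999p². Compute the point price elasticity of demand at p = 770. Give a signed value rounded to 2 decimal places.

-4.86

dQ/dp = −2·0.0999·p = -153.846. At p = 770, Q = 24399.29.
Ed = (dQ/dp)·(p/Q) = (-153.846) × (770/24399.29) = -4.8551…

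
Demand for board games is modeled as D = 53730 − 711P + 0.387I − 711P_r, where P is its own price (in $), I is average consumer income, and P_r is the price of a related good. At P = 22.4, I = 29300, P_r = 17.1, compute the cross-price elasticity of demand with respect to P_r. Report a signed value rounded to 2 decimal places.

At the given values, D = 53730 − 711(22.4) + 0.387(29300) − 711(17.1) = 36984.6.
∂D/∂P_r = -711.
E = (-711) × (17.1/36984.6) = -0.3287…

-0.33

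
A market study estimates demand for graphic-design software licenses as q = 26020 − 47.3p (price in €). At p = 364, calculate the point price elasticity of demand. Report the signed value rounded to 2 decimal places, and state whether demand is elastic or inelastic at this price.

-1.96; elastic

dq/dp = −47.3. At p = 364, q = 26020 − 47.3(364) = 8802.8.
Ed = (dq/dp)·(p/q) = −47.3 × (364/8802.8) = -1.9558…
|Ed| = 1.96 > 1, so demand is elastic.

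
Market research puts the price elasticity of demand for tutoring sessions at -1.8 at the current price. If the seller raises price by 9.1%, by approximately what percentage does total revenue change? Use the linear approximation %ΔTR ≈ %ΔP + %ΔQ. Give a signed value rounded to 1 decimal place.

%ΔQ ≈ Ed × %ΔP = (-1.8) × (+9.1%) = -16.3800%
%ΔTR ≈ %ΔP + %ΔQ = (+9.1%) + (-16.3800%) = -7.2800%

-7.3%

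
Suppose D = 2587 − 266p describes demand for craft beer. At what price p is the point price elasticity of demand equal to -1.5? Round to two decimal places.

Ed = −266p/(2587 − 266p). Set this equal to -1.5:
266p = 1.5·(2587 − 266p) ⇒ 266p(1 + 1.5) = 1.5·2587
p = 1.5·2587 / (266·2.5) = 5.8353…

5.84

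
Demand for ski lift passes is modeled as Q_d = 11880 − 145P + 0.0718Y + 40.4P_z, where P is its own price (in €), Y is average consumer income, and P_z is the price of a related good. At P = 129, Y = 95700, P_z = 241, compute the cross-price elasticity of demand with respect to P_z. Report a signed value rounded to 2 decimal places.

1.00

At the given values, Q_d = 11880 − 145(129) + 0.0718(95700) + 40.4(241) = 9782.66.
∂Q_d/∂P_z = 40.4.
E = (40.4) × (241/9782.66) = 0.9952…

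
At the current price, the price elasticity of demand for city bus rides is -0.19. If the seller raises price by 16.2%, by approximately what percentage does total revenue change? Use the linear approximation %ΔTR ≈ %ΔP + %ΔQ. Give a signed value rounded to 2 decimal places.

+13.12%

%ΔQ ≈ Ed × %ΔP = (-0.19) × (+16.2%) = -3.0780%
%ΔTR ≈ %ΔP + %ΔQ = (+16.2%) + (-3.0780%) = +13.1220%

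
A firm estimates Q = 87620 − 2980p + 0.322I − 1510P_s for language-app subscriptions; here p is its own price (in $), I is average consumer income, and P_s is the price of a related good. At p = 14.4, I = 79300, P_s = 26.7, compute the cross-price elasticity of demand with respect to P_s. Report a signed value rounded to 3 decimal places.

-1.347

At the given values, Q = 87620 − 2980(14.4) + 0.322(79300) − 1510(26.7) = 29925.6.
∂Q/∂P_s = -1510.
E = (-1510) × (26.7/29925.6) = -1.34724…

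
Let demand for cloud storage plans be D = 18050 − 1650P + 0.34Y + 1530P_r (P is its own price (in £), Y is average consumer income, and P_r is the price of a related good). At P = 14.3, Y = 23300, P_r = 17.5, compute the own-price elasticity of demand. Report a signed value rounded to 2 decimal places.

-0.81

At the given values, D = 18050 − 1650(14.3) + 0.34(23300) + 1530(17.5) = 29152.
∂D/∂P = −1650.
E = (-1650) × (14.3/29152) = -0.8093…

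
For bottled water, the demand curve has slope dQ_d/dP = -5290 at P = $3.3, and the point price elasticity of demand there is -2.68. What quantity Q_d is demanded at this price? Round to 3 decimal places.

6513.806

Ed = (dQ_d/dP)·(P/Q_d) ⇒ Q_d = (dQ_d/dP)·P/Ed = (-5290)·3.3/(-2.68) = 6513.80597…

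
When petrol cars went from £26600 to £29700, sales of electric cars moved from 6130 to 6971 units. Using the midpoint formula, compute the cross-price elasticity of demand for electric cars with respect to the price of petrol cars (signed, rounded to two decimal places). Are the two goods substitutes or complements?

%ΔQ_{electric cars} = (6971 − 6130)/avg = 841/6550.5 = 0.128387…
%ΔP_{petrol cars} = (29700 − 26600)/avg = 3100/28150 = 0.110124…
E_cross = (841/6550.5) / (3100/28150) = 1.1658…
E_cross > 0 ⇒ the goods are substitutes.

1.17; substitutes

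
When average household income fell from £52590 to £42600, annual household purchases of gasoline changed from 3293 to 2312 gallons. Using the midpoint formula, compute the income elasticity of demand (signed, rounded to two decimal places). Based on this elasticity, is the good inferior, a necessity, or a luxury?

1.67; luxury

%ΔQ = (2312 − 3293)/[( 3293 + 2312)/2] = -981/2802.5 = -0.350044…
%ΔIncome = (42600 − 52590)/[( 52590 + 42600)/2] = -9990/47595 = -0.209895…
E_income = (-981/2802.5) / (-9990/47595) = 1.6677…
E_income > 1 ⇒ normal good, luxury.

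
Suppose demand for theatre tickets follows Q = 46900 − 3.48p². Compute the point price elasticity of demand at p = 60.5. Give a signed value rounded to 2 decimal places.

-0.75

dQ/dp = −2·3.48·p = -421.08. At p = 60.5, Q = 34162.33.
Ed = (dQ/dp)·(p/Q) = (-421.08) × (60.5/34162.33) = -0.7457…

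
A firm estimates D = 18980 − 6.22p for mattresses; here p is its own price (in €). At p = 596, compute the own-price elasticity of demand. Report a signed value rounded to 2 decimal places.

-0.24

At the given values, D = 18980 − 6.22(596) = 15272.88.
∂D/∂p = −6.22.
E = (-6.22) × (596/15272.88) = -0.2427…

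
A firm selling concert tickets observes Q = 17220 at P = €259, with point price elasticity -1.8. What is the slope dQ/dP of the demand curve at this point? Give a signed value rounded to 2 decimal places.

-119.68

Ed = (dQ/dP)·(P/Q) ⇒ dQ/dP = Ed·Q/P = (-1.8)·17220/259 = -119.6756…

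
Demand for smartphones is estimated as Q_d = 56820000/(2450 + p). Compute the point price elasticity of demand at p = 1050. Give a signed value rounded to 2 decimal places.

-0.30

dQ_d/dp = −56820000/(2450 + p)² = -4.63837. At p = 1050, Q_d = 16234.3.
Ed = (dQ_d/dp)·(p/Q_d) = (-4.63837) × (1050/16234.3) = -0.3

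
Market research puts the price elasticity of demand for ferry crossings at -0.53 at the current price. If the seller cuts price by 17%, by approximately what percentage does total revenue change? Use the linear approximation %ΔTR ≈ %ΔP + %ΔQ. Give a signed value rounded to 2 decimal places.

-7.99%

%ΔQ ≈ Ed × %ΔP = (-0.53) × (-17%) = +9.0100%
%ΔTR ≈ %ΔP + %ΔQ = (-17%) + (+9.0100%) = -7.9900%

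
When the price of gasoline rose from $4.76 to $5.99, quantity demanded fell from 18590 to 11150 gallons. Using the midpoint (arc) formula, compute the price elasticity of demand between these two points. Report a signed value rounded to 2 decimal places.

-2.19

%ΔQ = (11150 − 18590) / [(18590 + 11150)/2] = -7440/14870 = -0.500336…
%ΔP = (5.99 − 4.76) / [(4.76 + 5.99)/2] = 1.23/5.375 = 0.228837…
Arc Ed = %ΔQ / %ΔP = (-7440/14870) / (1.23/5.375) = -2.1864…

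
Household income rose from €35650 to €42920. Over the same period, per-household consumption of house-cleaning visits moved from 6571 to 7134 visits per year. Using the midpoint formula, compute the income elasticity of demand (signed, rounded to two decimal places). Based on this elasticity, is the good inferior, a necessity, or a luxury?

0.44; necessity

%ΔQ = (7134 − 6571)/[( 6571 + 7134)/2] = 563/6852.5 = 0.082159…
%ΔIncome = (42920 − 35650)/[( 35650 + 42920)/2] = 7270/39285 = 0.185057…
E_income = (563/6852.5) / (7270/39285) = 0.4439…
0 < E_income < 1 ⇒ normal good, necessity.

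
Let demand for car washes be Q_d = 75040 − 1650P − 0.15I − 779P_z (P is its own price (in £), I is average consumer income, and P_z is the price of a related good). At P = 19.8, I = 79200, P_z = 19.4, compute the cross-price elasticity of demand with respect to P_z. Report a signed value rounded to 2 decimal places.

-0.98

At the given values, Q_d = 75040 − 1650(19.8) − 0.15(79200) − 779(19.4) = 15377.4.
∂Q_d/∂P_z = -779.
E = (-779) × (19.4/15377.4) = -0.9827…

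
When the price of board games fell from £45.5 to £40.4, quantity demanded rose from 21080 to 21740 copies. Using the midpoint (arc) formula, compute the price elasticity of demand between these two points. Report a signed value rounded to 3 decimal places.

-0.260

%ΔQ = (21740 − 21080) / [(21080 + 21740)/2] = 660/21410 = 0.030826…
%ΔP = (40.4 − 45.5) / [(45.5 + 40.4)/2] = -5.1/42.95 = -0.118742…
Arc Ed = %ΔQ / %ΔP = (660/21410) / (-5.1/42.95) = -0.25960…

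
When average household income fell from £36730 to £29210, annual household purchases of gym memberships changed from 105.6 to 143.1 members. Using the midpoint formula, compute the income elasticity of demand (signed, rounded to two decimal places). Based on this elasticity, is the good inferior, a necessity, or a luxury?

%ΔQ = (143.1 − 105.6)/[( 105.6 + 143.1)/2] = 37.5/124.35 = 0.301568…
%ΔIncome = (29210 − 36730)/[( 36730 + 29210)/2] = -7520/32970 = -0.228086…
E_income = (37.5/124.35) / (-7520/32970) = -1.3221…
E_income < 0 ⇒ inferior good.

-1.32; inferior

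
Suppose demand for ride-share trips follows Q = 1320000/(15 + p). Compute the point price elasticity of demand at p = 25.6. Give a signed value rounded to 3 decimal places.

dQ/dp = −1320000/(15 + p)² = -800.796. At p = 25.6, Q = 32512.3.
Ed = (dQ/dp)·(p/Q) = (-800.796) × (25.6/32512.3) = -0.63054…

-0.631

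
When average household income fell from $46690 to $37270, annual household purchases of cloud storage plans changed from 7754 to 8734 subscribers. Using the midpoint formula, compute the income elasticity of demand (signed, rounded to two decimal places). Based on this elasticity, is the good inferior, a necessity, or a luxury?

-0.53; inferior

%ΔQ = (8734 − 7754)/[( 7754 + 8734)/2] = 980/8244 = 0.118874…
%ΔIncome = (37270 − 46690)/[( 46690 + 37270)/2] = -9420/41980 = -0.224392…
E_income = (980/8244) / (-9420/41980) = -0.5297…
E_income < 0 ⇒ inferior good.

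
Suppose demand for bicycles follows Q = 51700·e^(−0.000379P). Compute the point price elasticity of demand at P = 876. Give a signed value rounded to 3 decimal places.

-0.332

dQ/dP = −0.000379·Q = -14.0586. At P = 876, Q = 37093.9.
Ed = (dQ/dP)·(P/Q) = (-14.0586) × (876/37093.9) = -0.33200…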